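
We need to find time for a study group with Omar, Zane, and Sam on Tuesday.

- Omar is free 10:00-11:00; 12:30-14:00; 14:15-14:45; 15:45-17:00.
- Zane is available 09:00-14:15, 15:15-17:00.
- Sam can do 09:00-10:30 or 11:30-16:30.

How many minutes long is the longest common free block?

90

Omar ∩ Zane: 10:00-11:00, 12:30-14:00, 15:45-17:00.
Omar ∩ Zane ∩ Sam: 10:00-10:30, 12:30-14:00, 15:45-16:30.
The longest is 12:30-14:00 at 90 minutes.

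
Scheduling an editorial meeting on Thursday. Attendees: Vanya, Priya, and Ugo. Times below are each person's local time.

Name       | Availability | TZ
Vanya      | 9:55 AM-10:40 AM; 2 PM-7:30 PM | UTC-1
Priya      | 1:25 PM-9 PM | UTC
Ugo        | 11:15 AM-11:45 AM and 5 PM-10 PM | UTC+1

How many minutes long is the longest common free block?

Vanya in UTC: 10:55-11:40, 15:00-20:30 (add 1h to convert from UTC-1).
Priya in UTC: 13:25-21:00.
Ugo in UTC: 10:15-10:45, 16:00-21:00 (subtract 1h to convert from UTC+1).
Vanya ∩ Priya: 15:00-20:30.
Vanya ∩ Priya ∩ Ugo: 16:00-20:30.
Those are the intersection windows.
The longest is 16:00-20:30 at 270 minutes.

270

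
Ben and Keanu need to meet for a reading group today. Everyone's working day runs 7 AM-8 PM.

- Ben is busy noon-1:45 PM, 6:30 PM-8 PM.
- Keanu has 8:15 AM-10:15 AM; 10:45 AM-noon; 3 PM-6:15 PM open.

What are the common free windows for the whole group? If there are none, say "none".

Ben free: 07:00-12:00, 13:45-18:30 (invert busy blocks within the working day).
Keanu free: 08:15-10:15, 10:45-12:00, 15:00-18:15.
Ben ∩ Keanu: 08:15-10:15, 10:45-12:00, 15:00-18:15.

08:15-10:15, 10:45-12:00, 15:00-18:15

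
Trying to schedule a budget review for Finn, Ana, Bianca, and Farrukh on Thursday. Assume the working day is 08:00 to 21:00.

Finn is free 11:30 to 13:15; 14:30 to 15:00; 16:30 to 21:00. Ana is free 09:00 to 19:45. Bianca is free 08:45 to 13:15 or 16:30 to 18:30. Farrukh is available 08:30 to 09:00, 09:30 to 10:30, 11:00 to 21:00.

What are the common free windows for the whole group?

11:30-13:15, 16:30-18:30

Finn ∩ Ana: 11:30-13:15, 14:30-15:00, 16:30-19:45.
Finn ∩ Ana ∩ Bianca: 11:30-13:15, 16:30-18:30.
Finn ∩ Ana ∩ Bianca ∩ Farrukh: 11:30-13:15, 16:30-18:30.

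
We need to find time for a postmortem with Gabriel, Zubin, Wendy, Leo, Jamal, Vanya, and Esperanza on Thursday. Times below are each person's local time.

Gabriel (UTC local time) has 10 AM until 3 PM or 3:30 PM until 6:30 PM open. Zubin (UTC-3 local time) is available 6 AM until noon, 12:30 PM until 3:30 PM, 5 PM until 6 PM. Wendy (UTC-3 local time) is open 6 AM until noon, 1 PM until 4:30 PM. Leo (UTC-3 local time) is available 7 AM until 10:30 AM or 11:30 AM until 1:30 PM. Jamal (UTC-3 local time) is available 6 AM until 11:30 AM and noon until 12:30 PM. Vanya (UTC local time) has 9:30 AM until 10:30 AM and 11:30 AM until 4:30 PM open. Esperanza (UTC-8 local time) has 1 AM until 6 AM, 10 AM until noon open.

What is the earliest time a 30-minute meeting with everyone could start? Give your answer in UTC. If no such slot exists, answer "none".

Gabriel in UTC: 10:00-15:00, 15:30-18:30.
Zubin in UTC: 09:00-15:00, 15:30-18:30, 20:00-21:00 (add 3h to convert from UTC-3).
Wendy in UTC: 09:00-15:00, 16:00-19:30 (add 3h to convert from UTC-3).
Leo in UTC: 10:00-13:30, 14:30-16:30 (add 3h to convert from UTC-3).
Jamal in UTC: 09:00-14:30, 15:00-15:30 (add 3h to convert from UTC-3).
Vanya in UTC: 09:30-10:30, 11:30-16:30.
Esperanza in UTC: 09:00-14:00, 18:00-20:00 (add 8h to convert from UTC-8).
Gabriel ∩ Zubin: 10:00-15:00, 15:30-18:30.
Gabriel ∩ Zubin ∩ Wendy: 10:00-15:00, 16:00-18:30.
Gabriel ∩ Zubin ∩ Wendy ∩ Leo: 10:00-13:30, 14:30-15:00, 16:00-16:30.
Gabriel ∩ Zubin ∩ Wendy ∩ Leo ∩ Jamal: 10:00-13:30.
Gabriel ∩ Zubin ∩ Wendy ∩ Leo ∩ Jamal ∩ Vanya: 10:00-10:30, 11:30-13:30.
Gabriel ∩ Zubin ∩ Wendy ∩ Leo ∩ Jamal ∩ Vanya ∩ Esperanza: 10:00-10:30, 11:30-13:30.
So the common availability across everyone is 10:00-10:30, 11:30-13:30.
The first common window of at least 30 minutes is 10:00-10:30, so the earliest start is 10:00.

10:00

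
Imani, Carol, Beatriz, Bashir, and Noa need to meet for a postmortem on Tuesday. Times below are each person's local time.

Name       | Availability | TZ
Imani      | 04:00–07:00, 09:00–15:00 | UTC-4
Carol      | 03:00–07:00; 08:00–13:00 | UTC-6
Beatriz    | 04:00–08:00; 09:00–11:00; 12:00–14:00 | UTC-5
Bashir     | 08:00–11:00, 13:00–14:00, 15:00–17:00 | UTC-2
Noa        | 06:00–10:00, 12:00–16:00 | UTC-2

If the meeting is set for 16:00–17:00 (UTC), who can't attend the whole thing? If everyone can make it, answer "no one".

Imani in UTC: 08:00-11:00, 13:00-19:00 (add 4h to convert from UTC-4).
Carol in UTC: 09:00-13:00, 14:00-19:00 (add 6h to convert from UTC-6).
Beatriz in UTC: 09:00-13:00, 14:00-16:00, 17:00-19:00 (add 5h to convert from UTC-5).
Bashir in UTC: 10:00-13:00, 15:00-16:00, 17:00-19:00 (add 2h to convert from UTC-2).
Noa in UTC: 08:00-12:00, 14:00-18:00 (add 2h to convert from UTC-2).
Imani: free for 16:00-17:00. Carol: free for 16:00-17:00. Beatriz: not fully free for 16:00-17:00. Bashir: not fully free for 16:00-17:00. Noa: free for 16:00-17:00.

Bashir, Beatriz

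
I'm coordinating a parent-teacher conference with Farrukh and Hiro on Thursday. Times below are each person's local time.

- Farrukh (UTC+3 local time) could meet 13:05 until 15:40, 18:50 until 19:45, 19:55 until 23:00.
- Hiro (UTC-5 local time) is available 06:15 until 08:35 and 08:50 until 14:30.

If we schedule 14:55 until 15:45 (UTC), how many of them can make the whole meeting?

Farrukh in UTC: 10:05-12:40, 15:50-16:45, 16:55-20:00 (subtract 3h to convert from UTC+3).
Hiro in UTC: 11:15-13:35, 13:50-19:30 (add 5h to convert from UTC-5).
Hiro can make the full 14:55-15:45 slot — that's 1.

1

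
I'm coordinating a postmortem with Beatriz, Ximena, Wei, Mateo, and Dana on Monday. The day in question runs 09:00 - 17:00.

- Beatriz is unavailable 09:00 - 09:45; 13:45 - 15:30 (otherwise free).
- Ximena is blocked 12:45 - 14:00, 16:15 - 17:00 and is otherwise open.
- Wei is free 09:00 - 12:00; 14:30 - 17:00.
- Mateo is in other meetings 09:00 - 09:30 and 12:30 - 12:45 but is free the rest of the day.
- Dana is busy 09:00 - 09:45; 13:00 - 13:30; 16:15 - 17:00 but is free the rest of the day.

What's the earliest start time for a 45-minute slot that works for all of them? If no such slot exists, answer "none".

09:45

Beatriz free: 09:45-13:45, 15:30-17:00 (invert busy blocks within the working day).
Ximena free: 09:00-12:45, 14:00-16:15 (invert busy blocks within the working day).
Wei free: 09:00-12:00, 14:30-17:00.
Mateo free: 09:30-12:30, 12:45-17:00 (invert busy blocks within the working day).
Dana free: 09:45-13:00, 13:30-16:15 (invert busy blocks within the working day).
Beatriz ∩ Ximena: 09:45-12:45, 15:30-16:15.
Beatriz ∩ Ximena ∩ Wei: 09:45-12:00, 15:30-16:15.
Beatriz ∩ Ximena ∩ Wei ∩ Mateo: 09:45-12:00, 15:30-16:15.
Beatriz ∩ Ximena ∩ Wei ∩ Mateo ∩ Dana: 09:45-12:00, 15:30-16:15.
The first common window of at least 45 minutes is 09:45-12:00, so the earliest start is 09:45.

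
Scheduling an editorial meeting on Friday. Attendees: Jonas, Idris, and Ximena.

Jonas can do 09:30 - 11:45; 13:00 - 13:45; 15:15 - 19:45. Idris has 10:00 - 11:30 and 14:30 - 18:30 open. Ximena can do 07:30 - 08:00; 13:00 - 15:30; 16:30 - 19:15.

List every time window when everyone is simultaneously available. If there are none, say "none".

15:15-15:30, 16:30-18:30

Jonas ∩ Idris: 10:00-11:30, 15:15-18:30.
Jonas ∩ Idris ∩ Ximena: 15:15-15:30, 16:30-18:30.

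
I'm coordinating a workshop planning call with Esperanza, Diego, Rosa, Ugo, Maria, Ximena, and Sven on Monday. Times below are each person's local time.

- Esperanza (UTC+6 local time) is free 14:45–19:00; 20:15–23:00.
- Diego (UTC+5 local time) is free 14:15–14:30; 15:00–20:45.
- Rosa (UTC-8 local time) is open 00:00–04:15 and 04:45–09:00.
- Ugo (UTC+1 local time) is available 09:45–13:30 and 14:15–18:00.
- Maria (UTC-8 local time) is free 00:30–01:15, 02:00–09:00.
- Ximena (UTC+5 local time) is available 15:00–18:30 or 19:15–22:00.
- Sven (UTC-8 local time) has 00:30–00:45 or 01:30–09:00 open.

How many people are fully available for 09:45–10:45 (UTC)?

Esperanza in UTC: 08:45-13:00, 14:15-17:00 (subtract 6h to convert from UTC+6).
Diego in UTC: 09:15-09:30, 10:00-15:45 (subtract 5h to convert from UTC+5).
Rosa in UTC: 08:00-12:15, 12:45-17:00 (add 8h to convert from UTC-8).
Ugo in UTC: 08:45-12:30, 13:15-17:00 (subtract 1h to convert from UTC+1).
Maria in UTC: 08:30-09:15, 10:00-17:00 (add 8h to convert from UTC-8).
Ximena in UTC: 10:00-13:30, 14:15-17:00 (subtract 5h to convert from UTC+5).
Sven in UTC: 08:30-08:45, 09:30-17:00 (add 8h to convert from UTC-8).
Esperanza, Rosa, Ugo, and Sven can make the full 09:45-10:45 slot — that's 4.

4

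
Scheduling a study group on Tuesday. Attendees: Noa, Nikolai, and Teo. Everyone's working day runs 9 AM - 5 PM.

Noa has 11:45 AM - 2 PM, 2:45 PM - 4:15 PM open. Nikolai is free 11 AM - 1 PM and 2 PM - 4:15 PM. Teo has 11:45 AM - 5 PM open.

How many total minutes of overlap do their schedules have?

165

Noa ∩ Nikolai: 11:45-13:00, 14:45-16:15.
Noa ∩ Nikolai ∩ Teo: 11:45-13:00, 14:45-16:15.
Summing the common windows: 75 + 90 = 165 minutes.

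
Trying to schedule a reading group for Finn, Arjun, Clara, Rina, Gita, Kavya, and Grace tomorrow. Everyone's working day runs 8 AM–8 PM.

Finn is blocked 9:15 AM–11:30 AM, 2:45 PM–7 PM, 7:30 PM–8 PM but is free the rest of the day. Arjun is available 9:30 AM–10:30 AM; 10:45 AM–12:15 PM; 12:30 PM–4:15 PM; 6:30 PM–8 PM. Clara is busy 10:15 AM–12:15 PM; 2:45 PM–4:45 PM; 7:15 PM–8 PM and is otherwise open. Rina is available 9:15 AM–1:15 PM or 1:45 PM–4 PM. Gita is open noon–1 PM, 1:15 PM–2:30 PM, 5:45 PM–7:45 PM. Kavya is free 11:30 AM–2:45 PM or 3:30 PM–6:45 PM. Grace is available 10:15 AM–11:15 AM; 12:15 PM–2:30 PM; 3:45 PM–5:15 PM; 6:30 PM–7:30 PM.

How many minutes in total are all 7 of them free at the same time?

75

Finn free: 08:00-09:15, 11:30-14:45, 19:00-19:30 (invert busy blocks within the working day).
Arjun free: 09:30-10:30, 10:45-12:15, 12:30-16:15, 18:30-20:00.
Clara free: 08:00-10:15, 12:15-14:45, 16:45-19:15 (invert busy blocks within the working day).
Rina free: 09:15-13:15, 13:45-16:00.
Gita free: 12:00-13:00, 13:15-14:30, 17:45-19:45.
Kavya free: 11:30-14:45, 15:30-18:45.
Grace free: 10:15-11:15, 12:15-14:30, 15:45-17:15, 18:30-19:30.
Finn ∩ Arjun: 11:30-12:15, 12:30-14:45, 19:00-19:30.
Finn ∩ Arjun ∩ Clara: 12:30-14:45, 19:00-19:15.
Finn ∩ Arjun ∩ Clara ∩ Rina: 12:30-13:15, 13:45-14:45.
Finn ∩ Arjun ∩ Clara ∩ Rina ∩ Gita: 12:30-13:00, 13:45-14:30.
Finn ∩ Arjun ∩ Clara ∩ Rina ∩ Gita ∩ Kavya: 12:30-13:00, 13:45-14:30.
Finn ∩ Arjun ∩ Clara ∩ Rina ∩ Gita ∩ Kavya ∩ Grace: 12:30-13:00, 13:45-14:30.
Summing the common windows: 30 + 45 = 75 minutes.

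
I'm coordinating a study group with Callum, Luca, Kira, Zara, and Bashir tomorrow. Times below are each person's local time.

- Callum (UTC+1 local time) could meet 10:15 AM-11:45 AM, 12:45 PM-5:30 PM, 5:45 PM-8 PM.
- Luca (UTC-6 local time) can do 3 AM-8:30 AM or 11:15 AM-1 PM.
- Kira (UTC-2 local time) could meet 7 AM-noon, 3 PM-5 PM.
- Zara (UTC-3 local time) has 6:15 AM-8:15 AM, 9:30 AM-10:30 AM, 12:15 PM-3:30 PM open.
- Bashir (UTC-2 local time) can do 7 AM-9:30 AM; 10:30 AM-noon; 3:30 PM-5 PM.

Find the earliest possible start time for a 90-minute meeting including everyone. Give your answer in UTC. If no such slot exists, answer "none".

09:15

Callum in UTC: 09:15-10:45, 11:45-16:30, 16:45-19:00 (subtract 1h to convert from UTC+1).
Luca in UTC: 09:00-14:30, 17:15-19:00 (add 6h to convert from UTC-6).
Kira in UTC: 09:00-14:00, 17:00-19:00 (add 2h to convert from UTC-2).
Zara in UTC: 09:15-11:15, 12:30-13:30, 15:15-18:30 (add 3h to convert from UTC-3).
Bashir in UTC: 09:00-11:30, 12:30-14:00, 17:30-19:00 (add 2h to convert from UTC-2).
Callum ∩ Luca: 09:15-10:45, 11:45-14:30, 17:15-19:00.
Callum ∩ Luca ∩ Kira: 09:15-10:45, 11:45-14:00, 17:15-19:00.
Callum ∩ Luca ∩ Kira ∩ Zara: 09:15-10:45, 12:30-13:30, 17:15-18:30.
Callum ∩ Luca ∩ Kira ∩ Zara ∩ Bashir: 09:15-10:45, 12:30-13:30, 17:30-18:30.
The first common window of at least 90 minutes is 09:15-10:45, so the earliest start is 09:15.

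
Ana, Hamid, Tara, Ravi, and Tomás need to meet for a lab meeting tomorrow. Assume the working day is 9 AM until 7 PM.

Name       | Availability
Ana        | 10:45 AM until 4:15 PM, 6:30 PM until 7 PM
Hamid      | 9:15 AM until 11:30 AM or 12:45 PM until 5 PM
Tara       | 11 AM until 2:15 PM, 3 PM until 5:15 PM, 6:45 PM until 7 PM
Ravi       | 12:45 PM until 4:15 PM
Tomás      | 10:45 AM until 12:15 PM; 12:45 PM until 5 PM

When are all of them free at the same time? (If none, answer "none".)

12:45-14:15, 15:00-16:15

Ana ∩ Hamid: 10:45-11:30, 12:45-16:15.
Ana ∩ Hamid ∩ Tara: 11:00-11:30, 12:45-14:15, 15:00-16:15.
Ana ∩ Hamid ∩ Tara ∩ Ravi: 12:45-14:15, 15:00-16:15.
Ana ∩ Hamid ∩ Tara ∩ Ravi ∩ Tomás: 12:45-14:15, 15:00-16:15.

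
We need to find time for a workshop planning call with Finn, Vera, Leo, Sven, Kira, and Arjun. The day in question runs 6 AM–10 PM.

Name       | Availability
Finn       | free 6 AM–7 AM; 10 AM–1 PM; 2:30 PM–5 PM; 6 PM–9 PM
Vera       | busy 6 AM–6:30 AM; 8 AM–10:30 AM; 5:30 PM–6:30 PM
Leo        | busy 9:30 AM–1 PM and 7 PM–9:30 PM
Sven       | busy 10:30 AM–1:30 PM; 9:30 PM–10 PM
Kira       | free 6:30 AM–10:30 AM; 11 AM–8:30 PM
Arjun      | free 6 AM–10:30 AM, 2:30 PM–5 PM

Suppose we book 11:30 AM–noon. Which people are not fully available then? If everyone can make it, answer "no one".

Finn free: 06:00-07:00, 10:00-13:00, 14:30-17:00, 18:00-21:00.
Vera free: 06:30-08:00, 10:30-17:30, 18:30-22:00 (invert busy blocks within the working day).
Leo free: 06:00-09:30, 13:00-19:00, 21:30-22:00 (invert busy blocks within the working day).
Sven free: 06:00-10:30, 13:30-21:30 (invert busy blocks within the working day).
Kira free: 06:30-10:30, 11:00-20:30.
Arjun free: 06:00-10:30, 14:30-17:00.
Finn: free for 11:30-12:00. Vera: free for 11:30-12:00. Leo: not fully free for 11:30-12:00. Sven: not fully free for 11:30-12:00. Kira: free for 11:30-12:00. Arjun: not fully free for 11:30-12:00.

Arjun, Leo, Sven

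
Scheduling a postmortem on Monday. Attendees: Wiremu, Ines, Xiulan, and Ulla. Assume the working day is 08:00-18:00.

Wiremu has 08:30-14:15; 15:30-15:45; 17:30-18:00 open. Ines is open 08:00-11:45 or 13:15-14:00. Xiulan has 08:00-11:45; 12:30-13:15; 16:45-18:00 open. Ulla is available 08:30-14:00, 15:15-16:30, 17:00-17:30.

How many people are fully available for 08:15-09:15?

2

Ines and Xiulan can make the full 08:15-09:15 slot — that's 2.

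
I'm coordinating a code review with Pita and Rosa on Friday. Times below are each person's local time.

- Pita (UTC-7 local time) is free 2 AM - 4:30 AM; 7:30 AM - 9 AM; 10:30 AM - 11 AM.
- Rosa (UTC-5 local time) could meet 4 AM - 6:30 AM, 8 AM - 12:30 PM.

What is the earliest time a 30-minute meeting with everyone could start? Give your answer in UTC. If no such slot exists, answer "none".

Pita in UTC: 09:00-11:30, 14:30-16:00, 17:30-18:00 (add 7h to convert from UTC-7).
Rosa in UTC: 09:00-11:30, 13:00-17:30 (add 5h to convert from UTC-5).
Pita ∩ Rosa: 09:00-11:30, 14:30-16:00.
The first common window of at least 30 minutes is 09:00-11:30, so the earliest start is 09:00.

09:00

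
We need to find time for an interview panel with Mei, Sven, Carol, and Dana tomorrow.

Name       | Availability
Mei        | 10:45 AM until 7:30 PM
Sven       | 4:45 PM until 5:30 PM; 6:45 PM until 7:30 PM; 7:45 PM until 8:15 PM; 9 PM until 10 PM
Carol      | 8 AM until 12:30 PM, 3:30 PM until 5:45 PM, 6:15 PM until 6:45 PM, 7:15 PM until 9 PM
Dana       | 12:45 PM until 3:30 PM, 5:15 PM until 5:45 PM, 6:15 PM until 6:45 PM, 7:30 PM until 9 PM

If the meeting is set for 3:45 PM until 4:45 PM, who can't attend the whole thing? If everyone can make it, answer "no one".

Dana, Sven

Mei: free for 15:45-16:45. Sven: not fully free for 15:45-16:45. Carol: free for 15:45-16:45. Dana: not fully free for 15:45-16:45.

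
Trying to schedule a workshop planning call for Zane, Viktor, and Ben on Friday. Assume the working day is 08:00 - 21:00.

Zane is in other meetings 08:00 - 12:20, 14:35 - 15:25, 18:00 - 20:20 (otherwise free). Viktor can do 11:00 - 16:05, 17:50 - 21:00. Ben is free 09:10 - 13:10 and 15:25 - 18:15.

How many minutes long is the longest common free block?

Zane free: 12:20-14:35, 15:25-18:00, 20:20-21:00 (invert busy blocks within the working day).
Viktor free: 11:00-16:05, 17:50-21:00.
Ben free: 09:10-13:10, 15:25-18:15.
Zane ∩ Viktor: 12:20-14:35, 15:25-16:05, 17:50-18:00, 20:20-21:00.
Zane ∩ Viktor ∩ Ben: 12:20-13:10, 15:25-16:05, 17:50-18:00.
The longest is 12:20-13:10 at 50 minutes.

50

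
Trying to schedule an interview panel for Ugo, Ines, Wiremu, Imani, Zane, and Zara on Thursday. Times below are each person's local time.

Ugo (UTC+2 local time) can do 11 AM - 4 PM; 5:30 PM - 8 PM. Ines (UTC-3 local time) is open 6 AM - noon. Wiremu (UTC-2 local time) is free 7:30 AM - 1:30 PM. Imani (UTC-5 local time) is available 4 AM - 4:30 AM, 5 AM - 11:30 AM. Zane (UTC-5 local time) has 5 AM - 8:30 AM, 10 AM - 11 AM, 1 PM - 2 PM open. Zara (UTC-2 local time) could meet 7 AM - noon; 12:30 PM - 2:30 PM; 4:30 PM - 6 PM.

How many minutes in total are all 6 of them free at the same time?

210

Ugo in UTC: 09:00-14:00, 15:30-18:00 (subtract 2h to convert from UTC+2).
Ines in UTC: 09:00-15:00 (add 3h to convert from UTC-3).
Wiremu in UTC: 09:30-15:30 (add 2h to convert from UTC-2).
Imani in UTC: 09:00-09:30, 10:00-16:30 (add 5h to convert from UTC-5).
Zane in UTC: 10:00-13:30, 15:00-16:00, 18:00-19:00 (add 5h to convert from UTC-5).
Zara in UTC: 09:00-14:00, 14:30-16:30, 18:30-20:00 (add 2h to convert from UTC-2).
Ugo ∩ Ines: 09:00-14:00.
Ugo ∩ Ines ∩ Wiremu: 09:30-14:00.
Ugo ∩ Ines ∩ Wiremu ∩ Imani: 10:00-14:00.
Ugo ∩ Ines ∩ Wiremu ∩ Imani ∩ Zane: 10:00-13:30.
Ugo ∩ Ines ∩ Wiremu ∩ Imani ∩ Zane ∩ Zara: 10:00-13:30.
Those are the intersection windows.
That's a single block of 210 minutes.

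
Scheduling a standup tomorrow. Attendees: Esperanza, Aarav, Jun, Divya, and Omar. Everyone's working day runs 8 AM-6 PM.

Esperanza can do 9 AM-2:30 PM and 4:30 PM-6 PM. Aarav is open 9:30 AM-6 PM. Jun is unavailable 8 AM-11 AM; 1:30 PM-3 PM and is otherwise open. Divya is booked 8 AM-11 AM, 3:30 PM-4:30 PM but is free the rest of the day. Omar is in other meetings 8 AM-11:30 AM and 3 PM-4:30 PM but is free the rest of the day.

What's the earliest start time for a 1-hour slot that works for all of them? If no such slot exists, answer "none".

Esperanza free: 09:00-14:30, 16:30-18:00.
Aarav free: 09:30-18:00.
Jun free: 11:00-13:30, 15:00-18:00 (invert busy blocks within the working day).
Divya free: 11:00-15:30, 16:30-18:00 (invert busy blocks within the working day).
Omar free: 11:30-15:00, 16:30-18:00 (invert busy blocks within the working day).
Esperanza ∩ Aarav: 09:30-14:30, 16:30-18:00.
Esperanza ∩ Aarav ∩ Jun: 11:00-13:30, 16:30-18:00.
Esperanza ∩ Aarav ∩ Jun ∩ Divya: 11:00-13:30, 16:30-18:00.
Esperanza ∩ Aarav ∩ Jun ∩ Divya ∩ Omar: 11:30-13:30, 16:30-18:00.
Those are the intersection windows.
The first common window of at least 60 minutes is 11:30-13:30, so the earliest start is 11:30.

11:30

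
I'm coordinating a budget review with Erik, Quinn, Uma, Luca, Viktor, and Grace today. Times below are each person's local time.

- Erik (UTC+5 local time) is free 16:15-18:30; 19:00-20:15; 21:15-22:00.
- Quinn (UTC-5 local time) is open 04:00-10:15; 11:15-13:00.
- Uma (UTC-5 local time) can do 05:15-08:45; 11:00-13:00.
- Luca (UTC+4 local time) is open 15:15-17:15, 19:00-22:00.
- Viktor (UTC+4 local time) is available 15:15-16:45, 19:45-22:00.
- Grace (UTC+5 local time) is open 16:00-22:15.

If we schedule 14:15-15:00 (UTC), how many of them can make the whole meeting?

Erik in UTC: 11:15-13:30, 14:00-15:15, 16:15-17:00 (subtract 5h to convert from UTC+5).
Quinn in UTC: 09:00-15:15, 16:15-18:00 (add 5h to convert from UTC-5).
Uma in UTC: 10:15-13:45, 16:00-18:00 (add 5h to convert from UTC-5).
Luca in UTC: 11:15-13:15, 15:00-18:00 (subtract 4h to convert from UTC+4).
Viktor in UTC: 11:15-12:45, 15:45-18:00 (subtract 4h to convert from UTC+4).
Grace in UTC: 11:00-17:15 (subtract 5h to convert from UTC+5).
Erik, Quinn, and Grace can make the full 14:15-15:00 slot — that's 3.

3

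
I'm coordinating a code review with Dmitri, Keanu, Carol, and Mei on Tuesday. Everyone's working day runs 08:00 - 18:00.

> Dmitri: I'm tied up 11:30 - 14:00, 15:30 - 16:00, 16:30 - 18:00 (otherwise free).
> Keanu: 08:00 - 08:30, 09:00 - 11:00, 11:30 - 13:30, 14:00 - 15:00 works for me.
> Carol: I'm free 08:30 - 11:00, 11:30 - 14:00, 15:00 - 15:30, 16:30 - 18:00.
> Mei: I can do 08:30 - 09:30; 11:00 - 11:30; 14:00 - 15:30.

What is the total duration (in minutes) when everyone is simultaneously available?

Dmitri free: 08:00-11:30, 14:00-15:30, 16:00-16:30 (invert busy blocks within the working day).
Keanu free: 08:00-08:30, 09:00-11:00, 11:30-13:30, 14:00-15:00.
Carol free: 08:30-11:00, 11:30-14:00, 15:00-15:30, 16:30-18:00.
Mei free: 08:30-09:30, 11:00-11:30, 14:00-15:30.
Dmitri ∩ Keanu: 08:00-08:30, 09:00-11:00, 14:00-15:00.
Dmitri ∩ Keanu ∩ Carol: 09:00-11:00.
Dmitri ∩ Keanu ∩ Carol ∩ Mei: 09:00-09:30.
That's a single block of 30 minutes.

30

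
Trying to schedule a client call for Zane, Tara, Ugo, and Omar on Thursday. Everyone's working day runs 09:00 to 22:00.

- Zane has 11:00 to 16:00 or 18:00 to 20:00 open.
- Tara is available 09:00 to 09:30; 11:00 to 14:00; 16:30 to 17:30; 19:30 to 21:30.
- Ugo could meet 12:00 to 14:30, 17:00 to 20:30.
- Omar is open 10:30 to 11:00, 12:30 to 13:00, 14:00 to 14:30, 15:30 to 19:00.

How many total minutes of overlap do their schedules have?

30

Zane ∩ Tara: 11:00-14:00, 19:30-20:00.
Zane ∩ Tara ∩ Ugo: 12:00-14:00, 19:30-20:00.
Zane ∩ Tara ∩ Ugo ∩ Omar: 12:30-13:00.
Those are the intersection windows.
That's a single block of 30 minutes.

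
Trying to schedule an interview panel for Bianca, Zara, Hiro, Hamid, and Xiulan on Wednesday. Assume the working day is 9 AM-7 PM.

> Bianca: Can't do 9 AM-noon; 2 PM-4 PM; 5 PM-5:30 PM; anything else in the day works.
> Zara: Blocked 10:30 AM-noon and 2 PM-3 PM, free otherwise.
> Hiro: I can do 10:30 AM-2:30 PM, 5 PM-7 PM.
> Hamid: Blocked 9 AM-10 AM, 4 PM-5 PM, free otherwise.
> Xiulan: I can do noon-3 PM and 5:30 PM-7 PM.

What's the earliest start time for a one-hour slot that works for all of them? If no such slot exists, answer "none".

Bianca free: 12:00-14:00, 16:00-17:00, 17:30-19:00 (invert busy blocks within the working day).
Zara free: 09:00-10:30, 12:00-14:00, 15:00-19:00 (invert busy blocks within the working day).
Hiro free: 10:30-14:30, 17:00-19:00.
Hamid free: 10:00-16:00, 17:00-19:00 (invert busy blocks within the working day).
Xiulan free: 12:00-15:00, 17:30-19:00.
Bianca ∩ Zara: 12:00-14:00, 16:00-17:00, 17:30-19:00.
Bianca ∩ Zara ∩ Hiro: 12:00-14:00, 17:30-19:00.
Bianca ∩ Zara ∩ Hiro ∩ Hamid: 12:00-14:00, 17:30-19:00.
Bianca ∩ Zara ∩ Hiro ∩ Hamid ∩ Xiulan: 12:00-14:00, 17:30-19:00.
The first common window of at least 60 minutes is 12:00-14:00, so the earliest start is 12:00.

12:00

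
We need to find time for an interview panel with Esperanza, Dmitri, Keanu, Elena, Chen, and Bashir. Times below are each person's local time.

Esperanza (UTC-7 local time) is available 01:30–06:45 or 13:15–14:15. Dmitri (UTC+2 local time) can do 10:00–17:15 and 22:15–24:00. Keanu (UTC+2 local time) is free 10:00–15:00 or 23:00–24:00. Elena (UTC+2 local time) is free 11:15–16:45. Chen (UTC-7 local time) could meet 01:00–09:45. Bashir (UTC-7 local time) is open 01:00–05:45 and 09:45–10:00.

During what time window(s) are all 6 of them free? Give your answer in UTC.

Esperanza in UTC: 08:30-13:45, 20:15-21:15 (add 7h to convert from UTC-7).
Dmitri in UTC: 08:00-15:15, 20:15-22:00 (subtract 2h to convert from UTC+2).
Keanu in UTC: 08:00-13:00, 21:00-22:00 (subtract 2h to convert from UTC+2).
Elena in UTC: 09:15-14:45 (subtract 2h to convert from UTC+2).
Chen in UTC: 08:00-16:45 (add 7h to convert from UTC-7).
Bashir in UTC: 08:00-12:45, 16:45-17:00 (add 7h to convert from UTC-7).
Esperanza ∩ Dmitri: 08:30-13:45, 20:15-21:15.
Esperanza ∩ Dmitri ∩ Keanu: 08:30-13:00, 21:00-21:15.
Esperanza ∩ Dmitri ∩ Keanu ∩ Elena: 09:15-13:00.
Esperanza ∩ Dmitri ∩ Keanu ∩ Elena ∩ Chen: 09:15-13:00.
Esperanza ∩ Dmitri ∩ Keanu ∩ Elena ∩ Chen ∩ Bashir: 09:15-12:45.
Those are the intersection windows.

09:15-12:45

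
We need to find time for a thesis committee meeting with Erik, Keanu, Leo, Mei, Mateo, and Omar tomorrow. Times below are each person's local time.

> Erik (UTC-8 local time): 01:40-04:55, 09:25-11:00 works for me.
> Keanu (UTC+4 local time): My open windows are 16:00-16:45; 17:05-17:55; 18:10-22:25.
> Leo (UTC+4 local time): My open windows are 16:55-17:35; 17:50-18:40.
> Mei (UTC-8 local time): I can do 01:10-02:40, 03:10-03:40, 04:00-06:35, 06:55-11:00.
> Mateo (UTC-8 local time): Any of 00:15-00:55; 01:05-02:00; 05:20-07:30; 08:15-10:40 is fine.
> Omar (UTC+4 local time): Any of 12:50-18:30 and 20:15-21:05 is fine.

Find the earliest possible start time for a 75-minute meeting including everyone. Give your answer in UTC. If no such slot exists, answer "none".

Erik in UTC: 09:40-12:55, 17:25-19:00 (add 8h to convert from UTC-8).
Keanu in UTC: 12:00-12:45, 13:05-13:55, 14:10-18:25 (subtract 4h to convert from UTC+4).
Leo in UTC: 12:55-13:35, 13:50-14:40 (subtract 4h to convert from UTC+4).
Mei in UTC: 09:10-10:40, 11:10-11:40, 12:00-14:35, 14:55-19:00 (add 8h to convert from UTC-8).
Mateo in UTC: 08:15-08:55, 09:05-10:00, 13:20-15:30, 16:15-18:40 (add 8h to convert from UTC-8).
Omar in UTC: 08:50-14:30, 16:15-17:05 (subtract 4h to convert from UTC+4).
Erik ∩ Keanu: 12:00-12:45, 17:25-18:25.
Erik ∩ Keanu ∩ Leo: ∅.
Erik ∩ Keanu ∩ Leo ∩ Mei: ∅.
Erik ∩ Keanu ∩ Leo ∩ Mei ∩ Mateo: ∅.
Erik ∩ Keanu ∩ Leo ∩ Mei ∩ Mateo ∩ Omar: ∅.
There is no time when everyone is free.
No common window is at least 75 minutes long.

none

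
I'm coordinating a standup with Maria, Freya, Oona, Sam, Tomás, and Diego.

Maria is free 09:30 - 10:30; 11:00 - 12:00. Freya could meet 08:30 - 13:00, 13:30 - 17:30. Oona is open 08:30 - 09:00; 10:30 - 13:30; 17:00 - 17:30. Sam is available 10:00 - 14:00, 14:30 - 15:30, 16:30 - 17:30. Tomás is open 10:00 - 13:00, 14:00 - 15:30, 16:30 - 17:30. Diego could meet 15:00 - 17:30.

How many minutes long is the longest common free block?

0

Maria ∩ Freya: 09:30-10:30, 11:00-12:00.
Maria ∩ Freya ∩ Oona: 11:00-12:00.
Maria ∩ Freya ∩ Oona ∩ Sam: 11:00-12:00.
Maria ∩ Freya ∩ Oona ∩ Sam ∩ Tomás: 11:00-12:00.
Maria ∩ Freya ∩ Oona ∩ Sam ∩ Tomás ∩ Diego: ∅.
There is no time when everyone is free.
No common window exists, so the longest block is 0 minutes.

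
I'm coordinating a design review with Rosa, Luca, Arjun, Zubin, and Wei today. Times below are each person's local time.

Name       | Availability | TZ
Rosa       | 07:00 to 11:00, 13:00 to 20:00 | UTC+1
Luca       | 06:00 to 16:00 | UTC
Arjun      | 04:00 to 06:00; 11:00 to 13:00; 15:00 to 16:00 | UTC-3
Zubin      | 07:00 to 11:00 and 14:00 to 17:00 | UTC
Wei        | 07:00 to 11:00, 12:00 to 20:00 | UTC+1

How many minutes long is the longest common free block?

Rosa in UTC: 06:00-10:00, 12:00-19:00 (subtract 1h to convert from UTC+1).
Luca in UTC: 06:00-16:00.
Arjun in UTC: 07:00-09:00, 14:00-16:00, 18:00-19:00 (add 3h to convert from UTC-3).
Zubin in UTC: 07:00-11:00, 14:00-17:00.
Wei in UTC: 06:00-10:00, 11:00-19:00 (subtract 1h to convert from UTC+1).
Rosa ∩ Luca: 06:00-10:00, 12:00-16:00.
Rosa ∩ Luca ∩ Arjun: 07:00-09:00, 14:00-16:00.
Rosa ∩ Luca ∩ Arjun ∩ Zubin: 07:00-09:00, 14:00-16:00.
Rosa ∩ Luca ∩ Arjun ∩ Zubin ∩ Wei: 07:00-09:00, 14:00-16:00.
Those are the intersection windows.
The longest is 07:00-09:00 at 120 minutes.

120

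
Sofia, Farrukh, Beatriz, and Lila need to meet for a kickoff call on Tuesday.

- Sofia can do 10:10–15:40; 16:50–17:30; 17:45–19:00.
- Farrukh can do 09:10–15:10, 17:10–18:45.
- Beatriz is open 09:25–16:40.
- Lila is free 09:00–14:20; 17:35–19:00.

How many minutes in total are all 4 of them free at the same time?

250

Sofia ∩ Farrukh: 10:10-15:10, 17:10-17:30, 17:45-18:45.
Sofia ∩ Farrukh ∩ Beatriz: 10:10-15:10.
Sofia ∩ Farrukh ∩ Beatriz ∩ Lila: 10:10-14:20.
Those are the intersection windows.
That's a single block of 250 minutes.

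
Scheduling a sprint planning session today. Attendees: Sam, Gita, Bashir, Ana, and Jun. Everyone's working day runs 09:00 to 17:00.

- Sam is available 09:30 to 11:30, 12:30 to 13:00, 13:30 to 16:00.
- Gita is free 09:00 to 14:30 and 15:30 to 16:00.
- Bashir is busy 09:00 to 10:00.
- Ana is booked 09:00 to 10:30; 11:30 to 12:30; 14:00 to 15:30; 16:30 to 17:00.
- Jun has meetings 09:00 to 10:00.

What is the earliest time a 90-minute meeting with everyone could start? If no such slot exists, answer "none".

none

Sam free: 09:30-11:30, 12:30-13:00, 13:30-16:00.
Gita free: 09:00-14:30, 15:30-16:00.
Bashir free: 10:00-17:00 (invert busy blocks within the working day).
Ana free: 10:30-11:30, 12:30-14:00, 15:30-16:30 (invert busy blocks within the working day).
Jun free: 10:00-17:00 (invert busy blocks within the working day).
Sam ∩ Gita: 09:30-11:30, 12:30-13:00, 13:30-14:30, 15:30-16:00.
Sam ∩ Gita ∩ Bashir: 10:00-11:30, 12:30-13:00, 13:30-14:30, 15:30-16:00.
Sam ∩ Gita ∩ Bashir ∩ Ana: 10:30-11:30, 12:30-13:00, 13:30-14:00, 15:30-16:00.
Sam ∩ Gita ∩ Bashir ∩ Ana ∩ Jun: 10:30-11:30, 12:30-13:00, 13:30-14:00, 15:30-16:00.
No common window is at least 90 minutes long.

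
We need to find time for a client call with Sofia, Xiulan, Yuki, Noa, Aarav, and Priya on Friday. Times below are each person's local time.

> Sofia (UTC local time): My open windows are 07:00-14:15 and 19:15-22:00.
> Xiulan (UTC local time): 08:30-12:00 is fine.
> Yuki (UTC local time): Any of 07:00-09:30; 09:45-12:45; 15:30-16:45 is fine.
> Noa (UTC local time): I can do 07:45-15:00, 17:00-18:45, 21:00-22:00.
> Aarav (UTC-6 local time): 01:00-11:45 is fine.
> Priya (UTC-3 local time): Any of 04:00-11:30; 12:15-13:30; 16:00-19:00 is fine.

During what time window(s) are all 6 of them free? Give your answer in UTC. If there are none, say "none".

Sofia in UTC: 07:00-14:15, 19:15-22:00.
Xiulan in UTC: 08:30-12:00.
Yuki in UTC: 07:00-09:30, 09:45-12:45, 15:30-16:45.
Noa in UTC: 07:45-15:00, 17:00-18:45, 21:00-22:00.
Aarav in UTC: 07:00-17:45 (add 6h to convert from UTC-6).
Priya in UTC: 07:00-14:30, 15:15-16:30, 19:00-22:00 (add 3h to convert from UTC-3).
Sofia ∩ Xiulan: 08:30-12:00.
Sofia ∩ Xiulan ∩ Yuki: 08:30-09:30, 09:45-12:00.
Sofia ∩ Xiulan ∩ Yuki ∩ Noa: 08:30-09:30, 09:45-12:00.
Sofia ∩ Xiulan ∩ Yuki ∩ Noa ∩ Aarav: 08:30-09:30, 09:45-12:00.
Sofia ∩ Xiulan ∩ Yuki ∩ Noa ∩ Aarav ∩ Priya: 08:30-09:30, 09:45-12:00.
So the common availability across everyone is 08:30-09:30, 09:45-12:00.

08:30-09:30, 09:45-12:00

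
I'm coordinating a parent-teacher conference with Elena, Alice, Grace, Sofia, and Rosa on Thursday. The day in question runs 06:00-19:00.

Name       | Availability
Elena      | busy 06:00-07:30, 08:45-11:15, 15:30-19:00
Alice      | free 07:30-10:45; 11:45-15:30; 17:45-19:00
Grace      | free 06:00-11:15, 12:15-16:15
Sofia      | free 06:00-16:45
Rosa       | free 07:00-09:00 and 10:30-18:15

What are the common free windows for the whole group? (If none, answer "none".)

Elena free: 07:30-08:45, 11:15-15:30 (invert busy blocks within the working day).
Alice free: 07:30-10:45, 11:45-15:30, 17:45-19:00.
Grace free: 06:00-11:15, 12:15-16:15.
Sofia free: 06:00-16:45.
Rosa free: 07:00-09:00, 10:30-18:15.
Elena ∩ Alice: 07:30-08:45, 11:45-15:30.
Elena ∩ Alice ∩ Grace: 07:30-08:45, 12:15-15:30.
Elena ∩ Alice ∩ Grace ∩ Sofia: 07:30-08:45, 12:15-15:30.
Elena ∩ Alice ∩ Grace ∩ Sofia ∩ Rosa: 07:30-08:45, 12:15-15:30.

07:30-08:45, 12:15-15:30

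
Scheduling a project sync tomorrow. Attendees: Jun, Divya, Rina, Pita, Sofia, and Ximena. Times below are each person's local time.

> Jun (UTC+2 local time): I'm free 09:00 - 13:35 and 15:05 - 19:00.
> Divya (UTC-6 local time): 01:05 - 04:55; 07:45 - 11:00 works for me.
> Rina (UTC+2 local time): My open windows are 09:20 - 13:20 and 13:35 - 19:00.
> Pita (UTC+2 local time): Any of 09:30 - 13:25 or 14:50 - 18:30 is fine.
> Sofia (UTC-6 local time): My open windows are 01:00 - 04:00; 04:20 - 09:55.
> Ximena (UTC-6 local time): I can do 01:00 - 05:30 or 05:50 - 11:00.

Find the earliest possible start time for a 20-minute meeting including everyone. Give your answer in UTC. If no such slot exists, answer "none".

Jun in UTC: 07:00-11:35, 13:05-17:00 (subtract 2h to convert from UTC+2).
Divya in UTC: 07:05-10:55, 13:45-17:00 (add 6h to convert from UTC-6).
Rina in UTC: 07:20-11:20, 11:35-17:00 (subtract 2h to convert from UTC+2).
Pita in UTC: 07:30-11:25, 12:50-16:30 (subtract 2h to convert from UTC+2).
Sofia in UTC: 07:00-10:00, 10:20-15:55 (add 6h to convert from UTC-6).
Ximena in UTC: 07:00-11:30, 11:50-17:00 (add 6h to convert from UTC-6).
Jun ∩ Divya: 07:05-10:55, 13:45-17:00.
Jun ∩ Divya ∩ Rina: 07:20-10:55, 13:45-17:00.
Jun ∩ Divya ∩ Rina ∩ Pita: 07:30-10:55, 13:45-16:30.
Jun ∩ Divya ∩ Rina ∩ Pita ∩ Sofia: 07:30-10:00, 10:20-10:55, 13:45-15:55.
Jun ∩ Divya ∩ Rina ∩ Pita ∩ Sofia ∩ Ximena: 07:30-10:00, 10:20-10:55, 13:45-15:55.
The first common window of at least 20 minutes is 07:30-10:00, so the earliest start is 07:30.

07:30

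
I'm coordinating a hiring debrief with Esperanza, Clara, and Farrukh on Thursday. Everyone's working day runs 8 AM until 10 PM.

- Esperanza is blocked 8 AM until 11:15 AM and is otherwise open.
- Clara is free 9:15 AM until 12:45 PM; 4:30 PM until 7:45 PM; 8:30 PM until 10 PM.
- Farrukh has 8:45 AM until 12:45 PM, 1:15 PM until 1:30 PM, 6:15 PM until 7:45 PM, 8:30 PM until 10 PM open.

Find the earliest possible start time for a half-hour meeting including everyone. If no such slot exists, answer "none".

11:15

Esperanza free: 11:15-22:00 (invert busy blocks within the working day).
Clara free: 09:15-12:45, 16:30-19:45, 20:30-22:00.
Farrukh free: 08:45-12:45, 13:15-13:30, 18:15-19:45, 20:30-22:00.
Esperanza ∩ Clara: 11:15-12:45, 16:30-19:45, 20:30-22:00.
Esperanza ∩ Clara ∩ Farrukh: 11:15-12:45, 18:15-19:45, 20:30-22:00.
The first common window of at least 30 minutes is 11:15-12:45, so the earliest start is 11:15.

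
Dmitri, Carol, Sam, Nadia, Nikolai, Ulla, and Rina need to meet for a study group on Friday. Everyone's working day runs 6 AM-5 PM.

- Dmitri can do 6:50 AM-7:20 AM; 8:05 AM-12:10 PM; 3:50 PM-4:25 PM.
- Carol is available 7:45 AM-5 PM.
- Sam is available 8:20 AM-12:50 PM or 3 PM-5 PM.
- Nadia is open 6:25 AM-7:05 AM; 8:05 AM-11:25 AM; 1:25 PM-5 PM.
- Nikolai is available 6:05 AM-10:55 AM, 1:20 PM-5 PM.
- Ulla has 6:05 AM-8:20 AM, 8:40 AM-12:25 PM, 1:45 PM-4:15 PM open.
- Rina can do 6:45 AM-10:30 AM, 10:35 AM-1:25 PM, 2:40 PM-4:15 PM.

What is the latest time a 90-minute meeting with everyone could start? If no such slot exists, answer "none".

09:00

Dmitri ∩ Carol: 08:05-12:10, 15:50-16:25.
Dmitri ∩ Carol ∩ Sam: 08:20-12:10, 15:50-16:25.
Dmitri ∩ Carol ∩ Sam ∩ Nadia: 08:20-11:25, 15:50-16:25.
Dmitri ∩ Carol ∩ Sam ∩ Nadia ∩ Nikolai: 08:20-10:55, 15:50-16:25.
Dmitri ∩ Carol ∩ Sam ∩ Nadia ∩ Nikolai ∩ Ulla: 08:40-10:55, 15:50-16:15.
Dmitri ∩ Carol ∩ Sam ∩ Nadia ∩ Nikolai ∩ Ulla ∩ Rina: 08:40-10:30, 10:35-10:55, 15:50-16:15.
So the common availability across everyone is 08:40-10:30, 10:35-10:55, 15:50-16:15.
The last common window of at least 90 minutes is 08:40-10:30; a 90-minute meeting can start as late as 09:00 and still end by 10:30.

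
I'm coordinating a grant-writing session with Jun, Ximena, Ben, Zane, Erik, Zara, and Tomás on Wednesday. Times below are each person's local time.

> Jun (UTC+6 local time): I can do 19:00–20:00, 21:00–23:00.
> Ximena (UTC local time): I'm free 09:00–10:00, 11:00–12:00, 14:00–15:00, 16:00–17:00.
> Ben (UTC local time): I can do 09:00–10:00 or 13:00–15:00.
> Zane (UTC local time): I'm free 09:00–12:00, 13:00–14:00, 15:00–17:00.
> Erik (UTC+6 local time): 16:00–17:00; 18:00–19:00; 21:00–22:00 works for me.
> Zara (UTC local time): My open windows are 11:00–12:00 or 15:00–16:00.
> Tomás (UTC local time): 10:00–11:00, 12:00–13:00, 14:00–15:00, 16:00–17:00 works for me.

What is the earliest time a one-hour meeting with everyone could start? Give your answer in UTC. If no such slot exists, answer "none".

Jun in UTC: 13:00-14:00, 15:00-17:00 (subtract 6h to convert from UTC+6).
Ximena in UTC: 09:00-10:00, 11:00-12:00, 14:00-15:00, 16:00-17:00.
Ben in UTC: 09:00-10:00, 13:00-15:00.
Zane in UTC: 09:00-12:00, 13:00-14:00, 15:00-17:00.
Erik in UTC: 10:00-11:00, 12:00-13:00, 15:00-16:00 (subtract 6h to convert from UTC+6).
Zara in UTC: 11:00-12:00, 15:00-16:00.
Tomás in UTC: 10:00-11:00, 12:00-13:00, 14:00-15:00, 16:00-17:00.
Jun ∩ Ximena: 16:00-17:00.
Jun ∩ Ximena ∩ Ben: ∅.
Jun ∩ Ximena ∩ Ben ∩ Zane: ∅.
Jun ∩ Ximena ∩ Ben ∩ Zane ∩ Erik: ∅.
Jun ∩ Ximena ∩ Ben ∩ Zane ∩ Erik ∩ Zara: ∅.
Jun ∩ Ximena ∩ Ben ∩ Zane ∩ Erik ∩ Zara ∩ Tomás: ∅.
There is no time when everyone is free.
No common window is at least 60 minutes long.

none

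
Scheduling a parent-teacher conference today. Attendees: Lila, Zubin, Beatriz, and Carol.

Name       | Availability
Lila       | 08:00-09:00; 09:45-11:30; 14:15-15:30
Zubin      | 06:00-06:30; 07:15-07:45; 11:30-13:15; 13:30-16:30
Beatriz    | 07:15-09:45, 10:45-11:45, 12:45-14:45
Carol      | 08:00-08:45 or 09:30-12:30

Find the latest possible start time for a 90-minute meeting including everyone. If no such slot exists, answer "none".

none

Lila ∩ Zubin: 14:15-15:30.
Lila ∩ Zubin ∩ Beatriz: 14:15-14:45.
Lila ∩ Zubin ∩ Beatriz ∩ Carol: ∅.
There is no time when everyone is free.
No common window is at least 90 minutes long.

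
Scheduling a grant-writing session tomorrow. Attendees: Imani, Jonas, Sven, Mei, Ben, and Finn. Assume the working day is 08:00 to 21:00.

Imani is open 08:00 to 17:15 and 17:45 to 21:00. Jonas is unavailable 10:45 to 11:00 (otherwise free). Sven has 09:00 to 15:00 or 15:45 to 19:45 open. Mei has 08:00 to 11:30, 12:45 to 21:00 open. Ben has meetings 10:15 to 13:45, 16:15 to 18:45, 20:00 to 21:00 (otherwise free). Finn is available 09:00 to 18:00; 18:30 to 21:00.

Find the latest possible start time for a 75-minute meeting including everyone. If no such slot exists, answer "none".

13:45

Imani free: 08:00-17:15, 17:45-21:00.
Jonas free: 08:00-10:45, 11:00-21:00 (invert busy blocks within the working day).
Sven free: 09:00-15:00, 15:45-19:45.
Mei free: 08:00-11:30, 12:45-21:00.
Ben free: 08:00-10:15, 13:45-16:15, 18:45-20:00 (invert busy blocks within the working day).
Finn free: 09:00-18:00, 18:30-21:00.
Imani ∩ Jonas: 08:00-10:45, 11:00-17:15, 17:45-21:00.
Imani ∩ Jonas ∩ Sven: 09:00-10:45, 11:00-15:00, 15:45-17:15, 17:45-19:45.
Imani ∩ Jonas ∩ Sven ∩ Mei: 09:00-10:45, 11:00-11:30, 12:45-15:00, 15:45-17:15, 17:45-19:45.
Imani ∩ Jonas ∩ Sven ∩ Mei ∩ Ben: 09:00-10:15, 13:45-15:00, 15:45-16:15, 18:45-19:45.
Imani ∩ Jonas ∩ Sven ∩ Mei ∩ Ben ∩ Finn: 09:00-10:15, 13:45-15:00, 15:45-16:15, 18:45-19:45.
So the common availability across everyone is 09:00-10:15, 13:45-15:00, 15:45-16:15, 18:45-19:45.
The last common window of at least 75 minutes is 13:45-15:00; a 75-minute meeting can start as late as 13:45 and still end by 15:00.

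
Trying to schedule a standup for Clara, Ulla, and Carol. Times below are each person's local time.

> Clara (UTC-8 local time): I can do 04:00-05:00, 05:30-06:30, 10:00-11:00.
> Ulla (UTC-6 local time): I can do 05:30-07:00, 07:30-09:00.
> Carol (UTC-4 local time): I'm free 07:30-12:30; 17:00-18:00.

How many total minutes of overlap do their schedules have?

Clara in UTC: 12:00-13:00, 13:30-14:30, 18:00-19:00 (add 8h to convert from UTC-8).
Ulla in UTC: 11:30-13:00, 13:30-15:00 (add 6h to convert from UTC-6).
Carol in UTC: 11:30-16:30, 21:00-22:00 (add 4h to convert from UTC-4).
Clara ∩ Ulla: 12:00-13:00, 13:30-14:30.
Clara ∩ Ulla ∩ Carol: 12:00-13:00, 13:30-14:30.
Summing the common windows: 60 + 60 = 120 minutes.

120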